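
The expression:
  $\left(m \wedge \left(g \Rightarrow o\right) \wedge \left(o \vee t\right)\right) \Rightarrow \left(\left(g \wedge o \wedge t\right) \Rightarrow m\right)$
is always true.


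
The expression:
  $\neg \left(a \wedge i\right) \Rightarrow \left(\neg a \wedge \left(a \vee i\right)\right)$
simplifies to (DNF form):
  $i$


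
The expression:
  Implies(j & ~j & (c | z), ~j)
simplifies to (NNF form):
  True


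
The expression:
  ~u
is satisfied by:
  {u: False}


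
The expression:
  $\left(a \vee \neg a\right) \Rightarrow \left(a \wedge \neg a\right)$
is never true.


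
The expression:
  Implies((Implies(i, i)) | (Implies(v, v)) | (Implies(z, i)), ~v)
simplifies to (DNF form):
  ~v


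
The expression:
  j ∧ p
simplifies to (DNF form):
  j ∧ p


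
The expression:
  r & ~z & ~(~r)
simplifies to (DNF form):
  r & ~z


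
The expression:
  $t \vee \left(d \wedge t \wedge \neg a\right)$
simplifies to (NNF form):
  $t$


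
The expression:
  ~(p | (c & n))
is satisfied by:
  {c: False, p: False, n: False}
  {n: True, c: False, p: False}
  {c: True, n: False, p: False}


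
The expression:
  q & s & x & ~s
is never true.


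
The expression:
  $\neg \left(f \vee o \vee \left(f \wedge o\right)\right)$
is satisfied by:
  {o: False, f: False}


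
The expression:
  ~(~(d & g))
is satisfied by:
  {d: True, g: True}


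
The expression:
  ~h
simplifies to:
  ~h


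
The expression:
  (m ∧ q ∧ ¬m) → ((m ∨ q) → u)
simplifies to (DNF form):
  True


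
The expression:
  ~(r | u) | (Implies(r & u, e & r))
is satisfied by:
  {e: True, u: False, r: False}
  {u: False, r: False, e: False}
  {r: True, e: True, u: False}
  {r: True, u: False, e: False}
  {e: True, u: True, r: False}
  {u: True, e: False, r: False}
  {r: True, u: True, e: True}


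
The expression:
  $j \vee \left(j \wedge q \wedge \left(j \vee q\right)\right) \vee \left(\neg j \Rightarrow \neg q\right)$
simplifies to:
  $j \vee \neg q$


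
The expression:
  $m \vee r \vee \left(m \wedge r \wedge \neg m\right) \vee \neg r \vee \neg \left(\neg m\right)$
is always true.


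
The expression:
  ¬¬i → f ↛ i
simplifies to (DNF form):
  ¬i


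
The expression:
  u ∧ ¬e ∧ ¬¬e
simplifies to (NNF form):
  False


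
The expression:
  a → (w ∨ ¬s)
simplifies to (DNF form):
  w ∨ ¬a ∨ ¬s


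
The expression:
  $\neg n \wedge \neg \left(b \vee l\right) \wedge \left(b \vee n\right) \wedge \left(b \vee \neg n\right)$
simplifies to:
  $\text{False}$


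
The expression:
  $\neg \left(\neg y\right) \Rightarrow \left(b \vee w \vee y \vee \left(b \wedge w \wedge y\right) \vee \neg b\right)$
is always true.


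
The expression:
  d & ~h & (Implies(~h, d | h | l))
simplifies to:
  d & ~h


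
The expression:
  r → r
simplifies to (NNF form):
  True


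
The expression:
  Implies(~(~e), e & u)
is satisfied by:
  {u: True, e: False}
  {e: False, u: False}
  {e: True, u: True}


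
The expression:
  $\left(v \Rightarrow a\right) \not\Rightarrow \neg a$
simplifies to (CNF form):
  $a$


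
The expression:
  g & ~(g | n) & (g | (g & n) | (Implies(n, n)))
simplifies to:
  False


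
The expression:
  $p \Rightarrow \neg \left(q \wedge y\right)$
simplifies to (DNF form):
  $\neg p \vee \neg q \vee \neg y$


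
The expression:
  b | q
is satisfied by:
  {b: True, q: True}
  {b: True, q: False}
  {q: True, b: False}


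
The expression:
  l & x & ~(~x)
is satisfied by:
  {x: True, l: True}


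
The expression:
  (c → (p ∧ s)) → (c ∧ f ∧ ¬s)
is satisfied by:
  {c: True, s: False, p: False}
  {c: True, p: True, s: False}
  {c: True, s: True, p: False}


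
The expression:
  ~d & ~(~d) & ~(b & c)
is never true.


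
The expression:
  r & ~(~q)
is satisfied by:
  {r: True, q: True}


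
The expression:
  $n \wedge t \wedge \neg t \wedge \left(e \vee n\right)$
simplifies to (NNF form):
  $\text{False}$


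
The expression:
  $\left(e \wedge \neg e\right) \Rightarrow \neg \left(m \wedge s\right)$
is always true.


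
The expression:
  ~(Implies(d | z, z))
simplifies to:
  d & ~z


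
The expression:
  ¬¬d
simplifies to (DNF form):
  d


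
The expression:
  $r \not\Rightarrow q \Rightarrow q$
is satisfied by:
  {q: True, r: False}
  {r: False, q: False}
  {r: True, q: True}


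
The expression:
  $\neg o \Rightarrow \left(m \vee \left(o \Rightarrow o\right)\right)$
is always true.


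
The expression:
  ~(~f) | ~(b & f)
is always true.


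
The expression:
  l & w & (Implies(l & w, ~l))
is never true.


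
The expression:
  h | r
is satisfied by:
  {r: True, h: True}
  {r: True, h: False}
  {h: True, r: False}


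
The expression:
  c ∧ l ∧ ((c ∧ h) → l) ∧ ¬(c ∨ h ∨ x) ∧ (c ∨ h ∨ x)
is never true.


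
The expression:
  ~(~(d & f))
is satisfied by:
  {d: True, f: True}


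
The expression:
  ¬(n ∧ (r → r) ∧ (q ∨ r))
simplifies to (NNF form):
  (¬q ∧ ¬r) ∨ ¬n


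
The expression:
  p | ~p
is always true.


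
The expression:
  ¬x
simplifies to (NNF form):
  ¬x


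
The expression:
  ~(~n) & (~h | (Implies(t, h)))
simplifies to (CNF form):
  n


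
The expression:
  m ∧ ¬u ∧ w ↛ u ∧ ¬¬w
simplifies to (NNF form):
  m ∧ w ∧ ¬u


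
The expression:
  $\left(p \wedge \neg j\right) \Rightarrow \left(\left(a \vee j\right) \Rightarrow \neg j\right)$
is always true.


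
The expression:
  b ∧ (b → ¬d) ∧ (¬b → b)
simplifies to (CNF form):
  b ∧ ¬d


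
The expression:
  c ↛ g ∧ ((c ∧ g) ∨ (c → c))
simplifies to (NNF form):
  c ∧ ¬g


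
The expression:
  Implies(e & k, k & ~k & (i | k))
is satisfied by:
  {k: False, e: False}
  {e: True, k: False}
  {k: True, e: False}


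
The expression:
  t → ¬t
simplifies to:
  ¬t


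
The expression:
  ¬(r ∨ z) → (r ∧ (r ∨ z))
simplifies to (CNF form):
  r ∨ z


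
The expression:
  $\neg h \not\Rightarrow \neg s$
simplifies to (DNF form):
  $s \wedge \neg h$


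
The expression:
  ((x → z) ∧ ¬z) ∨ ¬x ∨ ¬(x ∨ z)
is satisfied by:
  {x: False}


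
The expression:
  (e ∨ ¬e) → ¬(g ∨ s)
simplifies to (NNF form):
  ¬g ∧ ¬s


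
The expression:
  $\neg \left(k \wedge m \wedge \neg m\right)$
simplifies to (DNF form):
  $\text{True}$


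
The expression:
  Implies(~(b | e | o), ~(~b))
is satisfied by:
  {b: True, o: True, e: True}
  {b: True, o: True, e: False}
  {b: True, e: True, o: False}
  {b: True, e: False, o: False}
  {o: True, e: True, b: False}
  {o: True, e: False, b: False}
  {e: True, o: False, b: False}


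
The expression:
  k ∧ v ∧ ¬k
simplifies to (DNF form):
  False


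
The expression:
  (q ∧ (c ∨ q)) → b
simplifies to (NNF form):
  b ∨ ¬q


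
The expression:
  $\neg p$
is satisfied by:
  {p: False}


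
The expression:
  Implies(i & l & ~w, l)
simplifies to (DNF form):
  True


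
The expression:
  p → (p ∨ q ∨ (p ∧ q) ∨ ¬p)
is always true.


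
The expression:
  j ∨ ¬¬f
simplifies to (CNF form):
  f ∨ j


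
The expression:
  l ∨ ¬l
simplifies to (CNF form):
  True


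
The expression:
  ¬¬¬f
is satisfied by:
  {f: False}


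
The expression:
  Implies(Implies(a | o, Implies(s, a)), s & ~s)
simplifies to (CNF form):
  o & s & ~a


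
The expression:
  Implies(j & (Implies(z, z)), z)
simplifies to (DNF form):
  z | ~j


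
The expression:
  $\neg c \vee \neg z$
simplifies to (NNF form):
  $\neg c \vee \neg z$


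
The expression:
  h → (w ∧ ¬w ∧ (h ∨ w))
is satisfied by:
  {h: False}


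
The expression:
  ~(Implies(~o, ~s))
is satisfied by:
  {s: True, o: False}


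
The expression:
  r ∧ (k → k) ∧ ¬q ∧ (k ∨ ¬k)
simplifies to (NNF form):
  r ∧ ¬q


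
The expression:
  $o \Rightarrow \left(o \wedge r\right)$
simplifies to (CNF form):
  $r \vee \neg o$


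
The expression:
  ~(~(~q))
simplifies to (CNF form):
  ~q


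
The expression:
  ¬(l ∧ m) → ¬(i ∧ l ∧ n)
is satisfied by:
  {m: True, l: False, n: False, i: False}
  {i: False, l: False, m: False, n: False}
  {i: True, m: True, l: False, n: False}
  {i: True, l: False, m: False, n: False}
  {n: True, m: True, i: False, l: False}
  {n: True, i: False, l: False, m: False}
  {n: True, i: True, m: True, l: False}
  {n: True, i: True, l: False, m: False}
  {m: True, l: True, n: False, i: False}
  {l: True, n: False, m: False, i: False}
  {i: True, l: True, m: True, n: False}
  {i: True, l: True, n: False, m: False}
  {m: True, l: True, n: True, i: False}
  {l: True, n: True, i: False, m: False}
  {i: True, l: True, n: True, m: True}


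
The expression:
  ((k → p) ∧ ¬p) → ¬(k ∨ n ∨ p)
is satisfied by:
  {k: True, p: True, n: False}
  {k: True, p: False, n: False}
  {p: True, k: False, n: False}
  {k: False, p: False, n: False}
  {n: True, k: True, p: True}
  {n: True, k: True, p: False}
  {n: True, p: True, k: False}


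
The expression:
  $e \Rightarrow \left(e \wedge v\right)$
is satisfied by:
  {v: True, e: False}
  {e: False, v: False}
  {e: True, v: True}


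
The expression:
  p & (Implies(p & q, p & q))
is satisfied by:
  {p: True}


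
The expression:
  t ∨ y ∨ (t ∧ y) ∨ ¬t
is always true.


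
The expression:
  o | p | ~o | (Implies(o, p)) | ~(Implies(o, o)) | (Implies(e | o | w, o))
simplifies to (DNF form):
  True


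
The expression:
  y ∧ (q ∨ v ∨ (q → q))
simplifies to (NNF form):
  y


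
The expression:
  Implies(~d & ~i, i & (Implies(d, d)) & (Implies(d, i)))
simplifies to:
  d | i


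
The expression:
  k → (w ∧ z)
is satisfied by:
  {w: True, z: True, k: False}
  {w: True, z: False, k: False}
  {z: True, w: False, k: False}
  {w: False, z: False, k: False}
  {w: True, k: True, z: True}


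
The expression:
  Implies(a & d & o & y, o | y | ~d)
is always true.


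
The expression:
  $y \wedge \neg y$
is never true.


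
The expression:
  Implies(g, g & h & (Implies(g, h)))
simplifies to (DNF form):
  h | ~g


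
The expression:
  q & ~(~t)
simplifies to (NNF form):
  q & t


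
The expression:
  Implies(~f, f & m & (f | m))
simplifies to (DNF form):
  f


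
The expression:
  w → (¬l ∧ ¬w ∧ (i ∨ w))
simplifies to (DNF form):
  ¬w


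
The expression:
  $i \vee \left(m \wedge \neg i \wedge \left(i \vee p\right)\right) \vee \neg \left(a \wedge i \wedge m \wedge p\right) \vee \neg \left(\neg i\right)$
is always true.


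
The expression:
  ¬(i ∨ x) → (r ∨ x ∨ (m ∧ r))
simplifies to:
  i ∨ r ∨ x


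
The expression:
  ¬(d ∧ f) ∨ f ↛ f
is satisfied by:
  {d: False, f: False}
  {f: True, d: False}
  {d: True, f: False}


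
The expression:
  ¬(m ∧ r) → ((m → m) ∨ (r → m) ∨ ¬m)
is always true.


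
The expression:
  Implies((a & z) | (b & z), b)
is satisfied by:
  {b: True, z: False, a: False}
  {z: False, a: False, b: False}
  {b: True, a: True, z: False}
  {a: True, z: False, b: False}
  {b: True, z: True, a: False}
  {z: True, b: False, a: False}
  {b: True, a: True, z: True}


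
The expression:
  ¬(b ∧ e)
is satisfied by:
  {e: False, b: False}
  {b: True, e: False}
  {e: True, b: False}


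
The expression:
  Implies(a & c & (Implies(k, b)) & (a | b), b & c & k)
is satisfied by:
  {k: True, c: False, a: False}
  {c: False, a: False, k: False}
  {a: True, k: True, c: False}
  {a: True, c: False, k: False}
  {k: True, c: True, a: False}
  {c: True, k: False, a: False}
  {a: True, c: True, k: True}


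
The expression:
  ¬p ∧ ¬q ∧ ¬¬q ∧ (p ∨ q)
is never true.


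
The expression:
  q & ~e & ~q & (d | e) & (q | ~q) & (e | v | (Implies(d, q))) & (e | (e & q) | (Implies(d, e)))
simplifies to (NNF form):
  False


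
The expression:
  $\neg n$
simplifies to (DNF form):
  $\neg n$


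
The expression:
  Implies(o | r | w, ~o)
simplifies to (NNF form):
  ~o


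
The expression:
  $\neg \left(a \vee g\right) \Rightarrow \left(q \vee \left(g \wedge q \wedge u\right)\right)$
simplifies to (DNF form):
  $a \vee g \vee q$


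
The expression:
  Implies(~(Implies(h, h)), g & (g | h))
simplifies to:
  True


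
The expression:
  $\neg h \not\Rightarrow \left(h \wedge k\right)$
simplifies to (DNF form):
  $\neg h$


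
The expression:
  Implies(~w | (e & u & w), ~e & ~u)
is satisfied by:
  {w: True, u: False, e: False}
  {u: False, e: False, w: False}
  {e: True, w: True, u: False}
  {w: True, u: True, e: False}


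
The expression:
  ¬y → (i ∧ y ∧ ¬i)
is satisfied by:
  {y: True}


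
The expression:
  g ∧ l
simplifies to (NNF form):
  g ∧ l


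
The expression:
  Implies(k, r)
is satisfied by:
  {r: True, k: False}
  {k: False, r: False}
  {k: True, r: True}


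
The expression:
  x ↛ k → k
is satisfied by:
  {k: True, x: False}
  {x: False, k: False}
  {x: True, k: True}


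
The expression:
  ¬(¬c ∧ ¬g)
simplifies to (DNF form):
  c ∨ g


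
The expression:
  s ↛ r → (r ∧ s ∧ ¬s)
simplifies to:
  r ∨ ¬s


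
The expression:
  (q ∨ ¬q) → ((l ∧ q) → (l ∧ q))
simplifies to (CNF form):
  True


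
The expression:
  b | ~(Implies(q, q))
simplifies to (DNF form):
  b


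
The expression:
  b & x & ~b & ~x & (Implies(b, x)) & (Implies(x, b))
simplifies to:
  False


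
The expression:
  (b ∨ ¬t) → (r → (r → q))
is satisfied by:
  {t: True, q: True, b: False, r: False}
  {q: True, t: False, b: False, r: False}
  {t: True, q: True, b: True, r: False}
  {q: True, b: True, t: False, r: False}
  {t: True, b: False, q: False, r: False}
  {t: False, b: False, q: False, r: False}
  {t: True, b: True, q: False, r: False}
  {b: True, t: False, q: False, r: False}
  {r: True, t: True, q: True, b: False}
  {r: True, q: True, t: False, b: False}
  {r: True, t: True, q: True, b: True}
  {r: True, q: True, b: True, t: False}
  {r: True, t: True, b: False, q: False}


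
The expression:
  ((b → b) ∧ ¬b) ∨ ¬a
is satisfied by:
  {a: False, b: False}
  {b: True, a: False}
  {a: True, b: False}


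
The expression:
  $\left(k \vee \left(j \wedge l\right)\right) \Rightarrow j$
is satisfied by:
  {j: True, k: False}
  {k: False, j: False}
  {k: True, j: True}


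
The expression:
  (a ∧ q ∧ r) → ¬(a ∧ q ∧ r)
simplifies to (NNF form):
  ¬a ∨ ¬q ∨ ¬r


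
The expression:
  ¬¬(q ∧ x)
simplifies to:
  q ∧ x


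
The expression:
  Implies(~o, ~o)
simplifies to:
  True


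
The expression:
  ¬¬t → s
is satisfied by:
  {s: True, t: False}
  {t: False, s: False}
  {t: True, s: True}


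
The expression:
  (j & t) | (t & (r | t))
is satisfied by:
  {t: True}


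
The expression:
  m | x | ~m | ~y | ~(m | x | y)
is always true.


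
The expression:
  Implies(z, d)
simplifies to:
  d | ~z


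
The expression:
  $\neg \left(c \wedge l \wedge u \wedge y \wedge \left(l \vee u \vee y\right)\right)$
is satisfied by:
  {l: False, c: False, u: False, y: False}
  {y: True, l: False, c: False, u: False}
  {u: True, l: False, c: False, y: False}
  {y: True, u: True, l: False, c: False}
  {c: True, y: False, l: False, u: False}
  {y: True, c: True, l: False, u: False}
  {u: True, c: True, y: False, l: False}
  {y: True, u: True, c: True, l: False}
  {l: True, u: False, c: False, y: False}
  {y: True, l: True, u: False, c: False}
  {u: True, l: True, y: False, c: False}
  {y: True, u: True, l: True, c: False}
  {c: True, l: True, u: False, y: False}
  {y: True, c: True, l: True, u: False}
  {u: True, c: True, l: True, y: False}


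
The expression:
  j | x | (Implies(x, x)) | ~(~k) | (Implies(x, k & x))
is always true.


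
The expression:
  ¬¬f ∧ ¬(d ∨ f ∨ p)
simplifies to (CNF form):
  False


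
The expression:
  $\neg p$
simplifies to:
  $\neg p$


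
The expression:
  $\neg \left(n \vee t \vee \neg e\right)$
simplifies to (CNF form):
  $e \wedge \neg n \wedge \neg t$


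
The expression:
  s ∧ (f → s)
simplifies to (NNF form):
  s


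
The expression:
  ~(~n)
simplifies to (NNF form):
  n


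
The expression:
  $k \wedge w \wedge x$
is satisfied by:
  {w: True, x: True, k: True}


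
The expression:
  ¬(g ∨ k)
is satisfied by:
  {g: False, k: False}


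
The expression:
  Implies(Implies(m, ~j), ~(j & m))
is always true.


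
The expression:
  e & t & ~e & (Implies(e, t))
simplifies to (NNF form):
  False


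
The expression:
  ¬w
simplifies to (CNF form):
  ¬w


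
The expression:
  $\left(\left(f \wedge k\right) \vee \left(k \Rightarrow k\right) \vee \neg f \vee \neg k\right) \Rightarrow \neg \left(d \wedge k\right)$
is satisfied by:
  {k: False, d: False}
  {d: True, k: False}
  {k: True, d: False}


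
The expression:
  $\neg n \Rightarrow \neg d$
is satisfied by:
  {n: True, d: False}
  {d: False, n: False}
  {d: True, n: True}


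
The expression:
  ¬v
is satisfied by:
  {v: False}


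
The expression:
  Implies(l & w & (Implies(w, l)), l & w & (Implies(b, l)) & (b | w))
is always true.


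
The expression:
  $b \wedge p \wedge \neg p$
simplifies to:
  $\text{False}$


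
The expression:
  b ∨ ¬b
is always true.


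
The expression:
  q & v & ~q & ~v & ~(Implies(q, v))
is never true.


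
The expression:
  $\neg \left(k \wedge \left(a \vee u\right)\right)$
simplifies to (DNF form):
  $\left(\neg a \wedge \neg u\right) \vee \neg k$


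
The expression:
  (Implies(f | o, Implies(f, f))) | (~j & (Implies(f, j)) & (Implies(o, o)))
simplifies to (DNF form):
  True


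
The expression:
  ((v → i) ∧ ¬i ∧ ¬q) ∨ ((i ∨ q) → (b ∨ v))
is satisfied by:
  {b: True, v: True, q: False, i: False}
  {b: True, v: True, i: True, q: False}
  {b: True, v: True, q: True, i: False}
  {b: True, v: True, i: True, q: True}
  {b: True, q: False, i: False, v: False}
  {b: True, i: True, q: False, v: False}
  {b: True, q: True, i: False, v: False}
  {b: True, i: True, q: True, v: False}
  {v: True, q: False, i: False, b: False}
  {i: True, v: True, q: False, b: False}
  {v: True, q: True, i: False, b: False}
  {i: True, v: True, q: True, b: False}
  {v: False, q: False, i: False, b: False}


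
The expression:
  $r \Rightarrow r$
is always true.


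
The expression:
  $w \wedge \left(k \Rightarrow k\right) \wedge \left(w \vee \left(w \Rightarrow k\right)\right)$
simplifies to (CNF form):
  $w$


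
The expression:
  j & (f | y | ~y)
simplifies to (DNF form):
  j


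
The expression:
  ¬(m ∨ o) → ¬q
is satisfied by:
  {m: True, o: True, q: False}
  {m: True, o: False, q: False}
  {o: True, m: False, q: False}
  {m: False, o: False, q: False}
  {m: True, q: True, o: True}
  {m: True, q: True, o: False}
  {q: True, o: True, m: False}


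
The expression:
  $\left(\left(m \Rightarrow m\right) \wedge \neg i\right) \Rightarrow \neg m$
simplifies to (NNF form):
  $i \vee \neg m$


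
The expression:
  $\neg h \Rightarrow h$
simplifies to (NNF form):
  $h$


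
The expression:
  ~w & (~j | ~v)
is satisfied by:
  {w: False, v: False, j: False}
  {j: True, w: False, v: False}
  {v: True, w: False, j: False}


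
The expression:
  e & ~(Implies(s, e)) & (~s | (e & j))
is never true.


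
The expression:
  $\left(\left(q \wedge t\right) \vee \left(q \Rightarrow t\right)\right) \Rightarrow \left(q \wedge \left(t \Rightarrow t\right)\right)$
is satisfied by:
  {q: True}


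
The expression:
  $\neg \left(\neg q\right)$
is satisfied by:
  {q: True}


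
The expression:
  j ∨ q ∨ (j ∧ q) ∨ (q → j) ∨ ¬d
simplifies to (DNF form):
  True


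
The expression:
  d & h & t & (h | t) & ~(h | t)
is never true.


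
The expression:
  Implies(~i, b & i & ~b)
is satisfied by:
  {i: True}


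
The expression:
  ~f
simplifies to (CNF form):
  ~f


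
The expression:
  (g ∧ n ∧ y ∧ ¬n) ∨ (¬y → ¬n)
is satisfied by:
  {y: True, n: False}
  {n: False, y: False}
  {n: True, y: True}


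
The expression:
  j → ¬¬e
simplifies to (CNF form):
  e ∨ ¬j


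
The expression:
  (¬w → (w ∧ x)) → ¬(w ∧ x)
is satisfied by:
  {w: False, x: False}
  {x: True, w: False}
  {w: True, x: False}


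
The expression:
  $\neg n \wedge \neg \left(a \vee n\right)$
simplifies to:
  $\neg a \wedge \neg n$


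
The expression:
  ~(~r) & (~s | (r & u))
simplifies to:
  r & (u | ~s)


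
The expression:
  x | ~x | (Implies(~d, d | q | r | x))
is always true.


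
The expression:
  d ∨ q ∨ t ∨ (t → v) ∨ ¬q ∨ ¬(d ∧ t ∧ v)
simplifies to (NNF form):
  True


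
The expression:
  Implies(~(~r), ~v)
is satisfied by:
  {v: False, r: False}
  {r: True, v: False}
  {v: True, r: False}


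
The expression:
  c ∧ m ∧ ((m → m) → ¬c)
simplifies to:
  False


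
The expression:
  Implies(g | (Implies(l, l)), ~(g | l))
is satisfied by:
  {g: False, l: False}


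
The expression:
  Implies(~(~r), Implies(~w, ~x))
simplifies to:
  w | ~r | ~x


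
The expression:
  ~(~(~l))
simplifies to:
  ~l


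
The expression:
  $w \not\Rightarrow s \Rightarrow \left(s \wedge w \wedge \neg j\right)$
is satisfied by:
  {s: True, w: False}
  {w: False, s: False}
  {w: True, s: True}


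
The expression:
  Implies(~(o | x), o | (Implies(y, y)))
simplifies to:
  True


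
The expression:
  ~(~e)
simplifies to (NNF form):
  e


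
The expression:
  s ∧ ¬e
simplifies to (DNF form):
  s ∧ ¬e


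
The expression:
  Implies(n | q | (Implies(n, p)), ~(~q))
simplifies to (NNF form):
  q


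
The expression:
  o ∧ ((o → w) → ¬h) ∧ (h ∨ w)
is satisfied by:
  {h: True, o: True, w: False}
  {w: True, o: True, h: False}


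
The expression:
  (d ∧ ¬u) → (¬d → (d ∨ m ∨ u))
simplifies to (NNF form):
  True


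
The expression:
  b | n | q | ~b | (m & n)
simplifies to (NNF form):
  True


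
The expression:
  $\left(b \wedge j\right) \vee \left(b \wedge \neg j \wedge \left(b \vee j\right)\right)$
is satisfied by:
  {b: True}


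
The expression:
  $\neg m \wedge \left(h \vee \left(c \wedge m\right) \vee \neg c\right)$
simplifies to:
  $\neg m \wedge \left(h \vee \neg c\right)$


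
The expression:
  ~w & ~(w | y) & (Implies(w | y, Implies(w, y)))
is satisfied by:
  {y: False, w: False}


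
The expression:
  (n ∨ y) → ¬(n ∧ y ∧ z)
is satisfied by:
  {z: False, n: False, y: False}
  {y: True, z: False, n: False}
  {n: True, z: False, y: False}
  {y: True, n: True, z: False}
  {z: True, y: False, n: False}
  {y: True, z: True, n: False}
  {n: True, z: True, y: False}


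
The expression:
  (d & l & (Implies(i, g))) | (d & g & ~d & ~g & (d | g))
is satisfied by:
  {d: True, g: True, l: True, i: False}
  {d: True, l: True, g: False, i: False}
  {d: True, i: True, g: True, l: True}


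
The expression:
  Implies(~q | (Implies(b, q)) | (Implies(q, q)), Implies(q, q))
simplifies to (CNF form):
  True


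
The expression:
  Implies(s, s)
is always true.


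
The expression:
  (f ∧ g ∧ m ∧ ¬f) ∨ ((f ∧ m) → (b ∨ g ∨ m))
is always true.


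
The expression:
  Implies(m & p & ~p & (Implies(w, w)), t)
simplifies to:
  True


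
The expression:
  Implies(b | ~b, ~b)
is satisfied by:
  {b: False}


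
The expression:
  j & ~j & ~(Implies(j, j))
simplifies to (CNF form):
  False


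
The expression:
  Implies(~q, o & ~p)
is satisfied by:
  {q: True, o: True, p: False}
  {q: True, o: False, p: False}
  {q: True, p: True, o: True}
  {q: True, p: True, o: False}
  {o: True, p: False, q: False}


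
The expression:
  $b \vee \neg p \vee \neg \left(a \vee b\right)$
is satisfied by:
  {b: True, p: False, a: False}
  {p: False, a: False, b: False}
  {b: True, a: True, p: False}
  {a: True, p: False, b: False}
  {b: True, p: True, a: False}
  {p: True, b: False, a: False}
  {b: True, a: True, p: True}


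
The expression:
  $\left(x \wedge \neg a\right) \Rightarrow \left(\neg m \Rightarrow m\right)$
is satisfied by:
  {a: True, m: True, x: False}
  {a: True, m: False, x: False}
  {m: True, a: False, x: False}
  {a: False, m: False, x: False}
  {a: True, x: True, m: True}
  {a: True, x: True, m: False}
  {x: True, m: True, a: False}


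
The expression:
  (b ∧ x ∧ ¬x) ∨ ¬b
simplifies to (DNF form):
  ¬b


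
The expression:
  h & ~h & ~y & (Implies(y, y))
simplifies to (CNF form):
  False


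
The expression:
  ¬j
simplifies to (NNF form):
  ¬j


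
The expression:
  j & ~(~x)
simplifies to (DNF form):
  j & x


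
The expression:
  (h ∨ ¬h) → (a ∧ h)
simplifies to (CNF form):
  a ∧ h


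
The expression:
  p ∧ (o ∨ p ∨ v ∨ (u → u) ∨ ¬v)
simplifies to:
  p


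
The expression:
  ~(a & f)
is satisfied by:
  {a: False, f: False}
  {f: True, a: False}
  {a: True, f: False}


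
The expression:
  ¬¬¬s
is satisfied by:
  {s: False}


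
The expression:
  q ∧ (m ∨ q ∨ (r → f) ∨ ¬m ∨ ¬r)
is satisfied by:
  {q: True}


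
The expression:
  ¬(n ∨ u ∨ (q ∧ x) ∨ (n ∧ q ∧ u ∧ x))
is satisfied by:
  {n: False, u: False, q: False, x: False}
  {x: True, n: False, u: False, q: False}
  {q: True, n: False, u: False, x: False}


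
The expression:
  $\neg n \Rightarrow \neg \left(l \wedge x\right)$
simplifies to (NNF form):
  $n \vee \neg l \vee \neg x$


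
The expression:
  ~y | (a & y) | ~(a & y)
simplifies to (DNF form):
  True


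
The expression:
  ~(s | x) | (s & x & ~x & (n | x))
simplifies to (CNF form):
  ~s & ~x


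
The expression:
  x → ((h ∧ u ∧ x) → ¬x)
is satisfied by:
  {h: False, u: False, x: False}
  {x: True, h: False, u: False}
  {u: True, h: False, x: False}
  {x: True, u: True, h: False}
  {h: True, x: False, u: False}
  {x: True, h: True, u: False}
  {u: True, h: True, x: False}


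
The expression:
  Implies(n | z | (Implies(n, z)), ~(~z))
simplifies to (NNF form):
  z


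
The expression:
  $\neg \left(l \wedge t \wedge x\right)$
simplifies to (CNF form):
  $\neg l \vee \neg t \vee \neg x$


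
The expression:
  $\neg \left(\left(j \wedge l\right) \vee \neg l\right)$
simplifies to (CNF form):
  $l \wedge \neg j$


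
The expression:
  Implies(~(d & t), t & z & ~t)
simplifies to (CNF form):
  d & t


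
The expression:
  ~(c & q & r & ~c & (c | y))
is always true.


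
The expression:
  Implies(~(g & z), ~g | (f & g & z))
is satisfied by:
  {z: True, g: False}
  {g: False, z: False}
  {g: True, z: True}


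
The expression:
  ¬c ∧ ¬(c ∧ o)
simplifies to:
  ¬c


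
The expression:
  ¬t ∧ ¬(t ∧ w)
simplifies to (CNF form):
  ¬t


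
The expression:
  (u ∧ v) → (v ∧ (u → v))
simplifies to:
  True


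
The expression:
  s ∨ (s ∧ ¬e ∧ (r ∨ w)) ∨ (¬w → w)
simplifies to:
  s ∨ w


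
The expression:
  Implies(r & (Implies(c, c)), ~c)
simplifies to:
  ~c | ~r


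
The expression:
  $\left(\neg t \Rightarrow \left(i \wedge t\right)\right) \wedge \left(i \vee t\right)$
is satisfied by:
  {t: True}


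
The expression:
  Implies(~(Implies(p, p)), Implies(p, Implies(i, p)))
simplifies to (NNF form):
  True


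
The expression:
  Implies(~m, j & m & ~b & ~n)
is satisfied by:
  {m: True}


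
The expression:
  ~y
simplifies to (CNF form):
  ~y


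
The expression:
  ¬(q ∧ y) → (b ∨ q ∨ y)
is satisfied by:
  {y: True, b: True, q: True}
  {y: True, b: True, q: False}
  {y: True, q: True, b: False}
  {y: True, q: False, b: False}
  {b: True, q: True, y: False}
  {b: True, q: False, y: False}
  {q: True, b: False, y: False}


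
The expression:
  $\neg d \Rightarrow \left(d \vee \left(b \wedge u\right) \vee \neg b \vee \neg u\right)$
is always true.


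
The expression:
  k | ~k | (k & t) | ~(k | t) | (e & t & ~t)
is always true.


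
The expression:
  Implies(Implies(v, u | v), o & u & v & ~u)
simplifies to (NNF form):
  False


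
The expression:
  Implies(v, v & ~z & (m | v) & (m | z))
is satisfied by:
  {m: True, z: False, v: False}
  {z: False, v: False, m: False}
  {m: True, z: True, v: False}
  {z: True, m: False, v: False}
  {v: True, m: True, z: False}


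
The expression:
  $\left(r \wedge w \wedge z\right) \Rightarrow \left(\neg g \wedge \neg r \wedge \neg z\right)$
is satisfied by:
  {w: False, z: False, r: False}
  {r: True, w: False, z: False}
  {z: True, w: False, r: False}
  {r: True, z: True, w: False}
  {w: True, r: False, z: False}
  {r: True, w: True, z: False}
  {z: True, w: True, r: False}


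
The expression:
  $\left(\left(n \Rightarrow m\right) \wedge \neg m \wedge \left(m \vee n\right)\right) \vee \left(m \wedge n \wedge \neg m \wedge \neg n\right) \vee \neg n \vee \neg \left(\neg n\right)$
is always true.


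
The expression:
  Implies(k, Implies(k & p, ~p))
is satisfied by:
  {p: False, k: False}
  {k: True, p: False}
  {p: True, k: False}


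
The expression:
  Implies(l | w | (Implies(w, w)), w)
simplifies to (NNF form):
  w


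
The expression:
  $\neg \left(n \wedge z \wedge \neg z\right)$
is always true.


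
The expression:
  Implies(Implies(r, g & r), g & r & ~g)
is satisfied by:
  {r: True, g: False}


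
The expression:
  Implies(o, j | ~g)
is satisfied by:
  {j: True, o: False, g: False}
  {j: False, o: False, g: False}
  {g: True, j: True, o: False}
  {g: True, j: False, o: False}
  {o: True, j: True, g: False}
  {o: True, j: False, g: False}
  {o: True, g: True, j: True}


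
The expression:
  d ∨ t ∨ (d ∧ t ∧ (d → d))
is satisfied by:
  {d: True, t: True}
  {d: True, t: False}
  {t: True, d: False}


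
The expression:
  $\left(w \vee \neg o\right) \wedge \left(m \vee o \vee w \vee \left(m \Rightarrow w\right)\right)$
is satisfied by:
  {w: True, o: False}
  {o: False, w: False}
  {o: True, w: True}


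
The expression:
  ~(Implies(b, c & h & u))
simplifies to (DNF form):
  (b & ~c) | (b & ~h) | (b & ~u)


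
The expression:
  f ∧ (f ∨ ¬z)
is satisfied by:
  {f: True}


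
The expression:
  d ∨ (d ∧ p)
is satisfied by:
  {d: True}


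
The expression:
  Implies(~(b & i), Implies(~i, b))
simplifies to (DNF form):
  b | i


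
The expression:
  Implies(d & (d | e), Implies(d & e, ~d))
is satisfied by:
  {e: False, d: False}
  {d: True, e: False}
  {e: True, d: False}


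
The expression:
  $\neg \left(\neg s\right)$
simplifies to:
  $s$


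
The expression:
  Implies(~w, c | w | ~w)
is always true.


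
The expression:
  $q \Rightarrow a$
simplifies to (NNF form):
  $a \vee \neg q$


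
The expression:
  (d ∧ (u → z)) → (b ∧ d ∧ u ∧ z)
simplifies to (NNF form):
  (b ∧ u) ∨ (u ∧ ¬z) ∨ ¬d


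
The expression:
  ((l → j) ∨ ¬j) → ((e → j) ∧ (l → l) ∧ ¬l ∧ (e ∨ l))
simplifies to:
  e ∧ j ∧ ¬l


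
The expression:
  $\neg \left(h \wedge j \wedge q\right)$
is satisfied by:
  {h: False, q: False, j: False}
  {j: True, h: False, q: False}
  {q: True, h: False, j: False}
  {j: True, q: True, h: False}
  {h: True, j: False, q: False}
  {j: True, h: True, q: False}
  {q: True, h: True, j: False}


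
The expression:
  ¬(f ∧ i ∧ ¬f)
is always true.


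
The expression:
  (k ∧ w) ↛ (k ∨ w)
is never true.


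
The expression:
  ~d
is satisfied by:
  {d: False}


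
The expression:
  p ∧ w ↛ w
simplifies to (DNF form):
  False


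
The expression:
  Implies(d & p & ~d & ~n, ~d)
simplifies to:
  True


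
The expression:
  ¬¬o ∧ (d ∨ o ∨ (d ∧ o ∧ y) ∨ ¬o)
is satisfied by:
  {o: True}


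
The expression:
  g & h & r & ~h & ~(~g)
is never true.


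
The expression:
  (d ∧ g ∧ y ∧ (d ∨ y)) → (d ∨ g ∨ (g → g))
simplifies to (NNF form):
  True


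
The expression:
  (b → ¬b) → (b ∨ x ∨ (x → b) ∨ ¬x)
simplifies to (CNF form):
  True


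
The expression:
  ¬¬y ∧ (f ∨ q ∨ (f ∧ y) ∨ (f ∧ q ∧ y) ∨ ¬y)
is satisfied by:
  {q: True, f: True, y: True}
  {q: True, y: True, f: False}
  {f: True, y: True, q: False}


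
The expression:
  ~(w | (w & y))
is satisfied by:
  {w: False}


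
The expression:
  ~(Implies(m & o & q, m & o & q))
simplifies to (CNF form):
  False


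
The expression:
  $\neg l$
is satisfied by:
  {l: False}


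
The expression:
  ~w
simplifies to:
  ~w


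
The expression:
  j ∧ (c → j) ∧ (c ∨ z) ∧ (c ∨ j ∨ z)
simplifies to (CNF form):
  j ∧ (c ∨ z)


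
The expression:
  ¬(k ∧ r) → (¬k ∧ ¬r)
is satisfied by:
  {k: False, r: False}
  {r: True, k: True}


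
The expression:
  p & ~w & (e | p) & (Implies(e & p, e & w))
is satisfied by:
  {p: True, e: False, w: False}


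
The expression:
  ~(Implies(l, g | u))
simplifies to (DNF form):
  l & ~g & ~u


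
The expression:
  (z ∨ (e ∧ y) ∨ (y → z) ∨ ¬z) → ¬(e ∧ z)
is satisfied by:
  {e: False, z: False}
  {z: True, e: False}
  {e: True, z: False}


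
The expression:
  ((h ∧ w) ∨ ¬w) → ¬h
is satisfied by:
  {h: False}


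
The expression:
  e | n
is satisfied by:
  {n: True, e: True}
  {n: True, e: False}
  {e: True, n: False}


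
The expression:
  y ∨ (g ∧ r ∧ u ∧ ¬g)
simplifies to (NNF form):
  y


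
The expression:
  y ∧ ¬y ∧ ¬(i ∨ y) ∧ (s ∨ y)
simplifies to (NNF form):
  False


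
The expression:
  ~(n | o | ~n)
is never true.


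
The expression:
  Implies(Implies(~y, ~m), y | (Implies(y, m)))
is always true.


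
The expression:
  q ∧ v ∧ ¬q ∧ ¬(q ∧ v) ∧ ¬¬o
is never true.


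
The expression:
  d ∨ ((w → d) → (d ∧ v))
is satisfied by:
  {d: True, w: True}
  {d: True, w: False}
  {w: True, d: False}


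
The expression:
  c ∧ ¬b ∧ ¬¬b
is never true.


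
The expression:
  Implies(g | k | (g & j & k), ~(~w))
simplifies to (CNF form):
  (w | ~g) & (w | ~k)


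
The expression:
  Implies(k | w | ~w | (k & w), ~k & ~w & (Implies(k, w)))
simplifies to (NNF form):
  ~k & ~w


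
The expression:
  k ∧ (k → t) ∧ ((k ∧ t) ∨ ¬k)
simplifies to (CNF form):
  k ∧ t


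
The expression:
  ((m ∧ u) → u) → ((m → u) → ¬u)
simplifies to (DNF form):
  ¬u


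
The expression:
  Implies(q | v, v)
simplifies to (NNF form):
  v | ~q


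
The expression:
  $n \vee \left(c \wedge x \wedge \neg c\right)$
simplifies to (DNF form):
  $n$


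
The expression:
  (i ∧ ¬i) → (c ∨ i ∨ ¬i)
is always true.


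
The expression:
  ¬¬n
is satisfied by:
  {n: True}


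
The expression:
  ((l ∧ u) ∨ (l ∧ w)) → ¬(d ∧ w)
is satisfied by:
  {l: False, d: False, w: False}
  {w: True, l: False, d: False}
  {d: True, l: False, w: False}
  {w: True, d: True, l: False}
  {l: True, w: False, d: False}
  {w: True, l: True, d: False}
  {d: True, l: True, w: False}


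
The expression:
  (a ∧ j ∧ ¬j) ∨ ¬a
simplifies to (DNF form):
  ¬a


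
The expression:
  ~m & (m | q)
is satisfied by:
  {q: True, m: False}


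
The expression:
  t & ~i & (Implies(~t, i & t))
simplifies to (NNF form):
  t & ~i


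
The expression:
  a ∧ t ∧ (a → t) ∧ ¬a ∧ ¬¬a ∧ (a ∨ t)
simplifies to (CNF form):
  False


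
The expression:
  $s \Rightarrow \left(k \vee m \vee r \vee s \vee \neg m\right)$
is always true.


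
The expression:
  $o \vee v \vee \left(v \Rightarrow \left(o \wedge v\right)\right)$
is always true.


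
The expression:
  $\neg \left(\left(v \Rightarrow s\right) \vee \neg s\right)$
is never true.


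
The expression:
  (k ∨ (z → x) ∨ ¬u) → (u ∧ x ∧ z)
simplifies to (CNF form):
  u ∧ z ∧ (x ∨ ¬k)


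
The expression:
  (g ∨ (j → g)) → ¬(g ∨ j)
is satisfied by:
  {g: False}


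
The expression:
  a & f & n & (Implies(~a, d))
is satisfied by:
  {a: True, f: True, n: True}


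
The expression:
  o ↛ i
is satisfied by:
  {o: True, i: False}


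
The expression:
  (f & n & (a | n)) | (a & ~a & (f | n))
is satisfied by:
  {f: True, n: True}


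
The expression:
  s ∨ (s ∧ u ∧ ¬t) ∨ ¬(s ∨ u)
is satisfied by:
  {s: True, u: False}
  {u: False, s: False}
  {u: True, s: True}


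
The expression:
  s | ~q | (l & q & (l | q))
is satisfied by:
  {l: True, s: True, q: False}
  {l: True, s: False, q: False}
  {s: True, l: False, q: False}
  {l: False, s: False, q: False}
  {q: True, l: True, s: True}
  {q: True, l: True, s: False}
  {q: True, s: True, l: False}


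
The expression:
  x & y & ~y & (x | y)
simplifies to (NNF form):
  False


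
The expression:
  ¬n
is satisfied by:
  {n: False}


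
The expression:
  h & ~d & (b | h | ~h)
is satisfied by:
  {h: True, d: False}


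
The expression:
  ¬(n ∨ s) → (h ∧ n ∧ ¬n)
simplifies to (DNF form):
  n ∨ s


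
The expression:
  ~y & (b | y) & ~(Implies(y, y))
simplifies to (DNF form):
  False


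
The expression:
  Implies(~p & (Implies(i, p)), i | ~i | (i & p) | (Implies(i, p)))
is always true.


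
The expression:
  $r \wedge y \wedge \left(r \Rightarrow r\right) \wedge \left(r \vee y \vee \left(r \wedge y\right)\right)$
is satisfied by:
  {r: True, y: True}


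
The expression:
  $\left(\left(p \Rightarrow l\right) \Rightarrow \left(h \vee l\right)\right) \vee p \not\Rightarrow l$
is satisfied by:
  {p: True, l: True, h: True}
  {p: True, l: True, h: False}
  {p: True, h: True, l: False}
  {p: True, h: False, l: False}
  {l: True, h: True, p: False}
  {l: True, h: False, p: False}
  {h: True, l: False, p: False}


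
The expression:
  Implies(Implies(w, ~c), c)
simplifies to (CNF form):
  c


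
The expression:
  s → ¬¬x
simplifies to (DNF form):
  x ∨ ¬s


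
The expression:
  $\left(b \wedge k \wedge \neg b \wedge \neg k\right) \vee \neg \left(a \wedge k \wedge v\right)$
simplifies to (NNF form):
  $\neg a \vee \neg k \vee \neg v$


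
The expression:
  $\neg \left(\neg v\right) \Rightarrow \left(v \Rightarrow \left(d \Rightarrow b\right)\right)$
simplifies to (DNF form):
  $b \vee \neg d \vee \neg v$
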